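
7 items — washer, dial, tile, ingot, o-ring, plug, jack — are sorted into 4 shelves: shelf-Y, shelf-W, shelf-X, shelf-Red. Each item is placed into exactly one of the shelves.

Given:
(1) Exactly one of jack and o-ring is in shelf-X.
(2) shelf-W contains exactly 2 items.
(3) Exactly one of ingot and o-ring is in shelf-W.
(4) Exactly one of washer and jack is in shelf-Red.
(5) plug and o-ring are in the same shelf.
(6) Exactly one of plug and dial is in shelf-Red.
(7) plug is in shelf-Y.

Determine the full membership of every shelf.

shelf-Y = {o-ring, plug}; shelf-W = {ingot, tile}; shelf-X = {jack}; shelf-Red = {dial, washer}

From (7): plug ∈ shelf-Y.
(5): o-ring matches plug: o-ring ∈ shelf-Y.
(6) (exactly one): dial ∈ shelf-Red.
(1) (exactly one): jack ∈ shelf-X.
(3) (exactly one): ingot ∈ shelf-W.
(4) (exactly one): washer ∈ shelf-Red.
(2): only 2 candidates remain for shelf-W, so all are in.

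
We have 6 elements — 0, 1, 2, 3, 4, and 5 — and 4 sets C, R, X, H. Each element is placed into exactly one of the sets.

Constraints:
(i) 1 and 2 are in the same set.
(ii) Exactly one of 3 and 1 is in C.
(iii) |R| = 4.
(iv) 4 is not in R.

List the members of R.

R = {0, 1, 2, 5}

From (iv): 4 ∉ R.
Suppose 0 ∉ R: no assignment then satisfies all the clues, so 0 ∈ R.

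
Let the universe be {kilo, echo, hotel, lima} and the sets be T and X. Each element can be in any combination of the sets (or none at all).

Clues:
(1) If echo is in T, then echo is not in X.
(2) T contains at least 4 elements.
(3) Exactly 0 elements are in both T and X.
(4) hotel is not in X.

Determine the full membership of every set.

T = {echo, hotel, kilo, lima}; X = {}

From (4): hotel ∉ X.
(2): only 4 candidates remain for T, so all are in.
(1): echo ∉ X.
Suppose kilo ∈ X: no assignment then satisfies all the clues, so kilo ∉ X.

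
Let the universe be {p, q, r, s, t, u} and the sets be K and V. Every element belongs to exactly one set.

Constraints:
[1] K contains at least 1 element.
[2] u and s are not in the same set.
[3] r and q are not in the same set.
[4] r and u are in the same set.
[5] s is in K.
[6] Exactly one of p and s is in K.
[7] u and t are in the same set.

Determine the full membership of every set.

From (5): s ∈ K.
(2): u ∉ K.
(4): r matches u: r ∉ K.
(6) (exactly one): p ∉ K.
(7): t matches u: t ∉ K.
Only one set left: p ∈ V.
Only one set left: r ∈ V.
Only one set left: t ∈ V.
Only one set left: u ∈ V.
(3): q ∉ V.
Only one set left: q ∈ K.

K = {q, s}; V = {p, r, t, u}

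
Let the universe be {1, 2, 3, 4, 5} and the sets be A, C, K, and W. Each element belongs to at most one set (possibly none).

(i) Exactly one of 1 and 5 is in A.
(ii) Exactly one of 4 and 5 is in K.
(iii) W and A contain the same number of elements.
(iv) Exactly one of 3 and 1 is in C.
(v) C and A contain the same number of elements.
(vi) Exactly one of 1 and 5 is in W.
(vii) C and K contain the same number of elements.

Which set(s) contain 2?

2: none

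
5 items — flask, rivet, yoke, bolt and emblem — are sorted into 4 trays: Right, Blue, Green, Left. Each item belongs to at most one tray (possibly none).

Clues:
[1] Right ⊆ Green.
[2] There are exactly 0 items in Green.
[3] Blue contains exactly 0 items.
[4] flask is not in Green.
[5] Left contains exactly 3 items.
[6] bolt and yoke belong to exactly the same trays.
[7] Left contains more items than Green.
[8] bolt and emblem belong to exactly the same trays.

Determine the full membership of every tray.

Right = {}; Blue = {}; Green = {}; Left = {bolt, emblem, yoke}

From (4): flask ∉ Green.
(1) contrapositive: flask ∉ Right.
(2): Green already has 0, so the rest are out.
(3): Blue already has 0, so the rest are out.
(1) contrapositive: rivet ∉ Right.
(1) contrapositive: yoke ∉ Right.
(1) contrapositive: bolt ∉ Right.
(1) contrapositive: emblem ∉ Right.
Suppose flask ∈ Left: no assignment then satisfies all the clues, so flask ∉ Left.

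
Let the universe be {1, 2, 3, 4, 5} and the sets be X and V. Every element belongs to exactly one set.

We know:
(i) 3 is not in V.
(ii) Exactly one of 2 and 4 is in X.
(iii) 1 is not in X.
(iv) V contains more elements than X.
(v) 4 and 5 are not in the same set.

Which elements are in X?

X = {3, 4}

From (i): 3 ∉ V.
From (iii): 1 ∉ X.
Only one set left: 1 ∈ V.
Only one set left: 3 ∈ X.
Suppose 2 ∈ X: no assignment then satisfies all the clues, so 2 ∉ X.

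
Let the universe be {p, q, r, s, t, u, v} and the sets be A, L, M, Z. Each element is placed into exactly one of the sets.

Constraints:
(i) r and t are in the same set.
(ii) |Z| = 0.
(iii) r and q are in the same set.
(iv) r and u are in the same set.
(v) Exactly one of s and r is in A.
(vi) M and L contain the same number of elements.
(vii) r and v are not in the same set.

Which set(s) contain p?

(ii): Z already has 0, so the rest are out.
Suppose p ∉ A: no assignment then satisfies all the clues, so p ∈ A.

p: A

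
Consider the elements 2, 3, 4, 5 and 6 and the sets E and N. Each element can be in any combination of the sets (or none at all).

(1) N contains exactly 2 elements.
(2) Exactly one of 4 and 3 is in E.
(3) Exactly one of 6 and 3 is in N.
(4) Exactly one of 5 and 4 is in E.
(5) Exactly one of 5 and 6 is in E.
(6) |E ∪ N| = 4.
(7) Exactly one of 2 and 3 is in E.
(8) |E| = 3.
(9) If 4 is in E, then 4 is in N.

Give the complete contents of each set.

E = {2, 4, 6}; N = {3, 4}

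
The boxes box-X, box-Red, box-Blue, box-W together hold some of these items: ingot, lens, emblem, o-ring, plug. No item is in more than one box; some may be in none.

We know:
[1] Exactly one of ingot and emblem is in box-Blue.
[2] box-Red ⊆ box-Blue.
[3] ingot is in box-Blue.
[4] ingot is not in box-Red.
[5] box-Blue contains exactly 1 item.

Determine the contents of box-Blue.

box-Blue = {ingot}

From (3): ingot ∈ box-Blue.
(1) (exactly one): emblem ∉ box-Blue.
(2) contrapositive: emblem ∉ box-Red.
(5): box-Blue already has 1, so the rest are out.
(2) contrapositive: lens ∉ box-Red.
(2) contrapositive: o-ring ∉ box-Red.
(2) contrapositive: plug ∉ box-Red.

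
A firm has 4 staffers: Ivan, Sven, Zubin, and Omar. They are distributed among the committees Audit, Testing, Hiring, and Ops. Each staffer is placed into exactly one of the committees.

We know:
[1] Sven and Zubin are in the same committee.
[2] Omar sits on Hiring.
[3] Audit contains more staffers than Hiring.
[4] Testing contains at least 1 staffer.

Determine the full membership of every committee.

Audit = {Sven, Zubin}; Testing = {Ivan}; Hiring = {Omar}; Ops = {}

From (2): Omar ∈ Hiring.
Suppose Ivan ∈ Audit: no assignment then satisfies all the clues, so Ivan ∉ Audit.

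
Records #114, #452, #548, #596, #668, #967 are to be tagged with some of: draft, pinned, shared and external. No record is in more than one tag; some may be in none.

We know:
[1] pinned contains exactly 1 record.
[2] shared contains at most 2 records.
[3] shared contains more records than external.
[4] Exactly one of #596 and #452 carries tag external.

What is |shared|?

2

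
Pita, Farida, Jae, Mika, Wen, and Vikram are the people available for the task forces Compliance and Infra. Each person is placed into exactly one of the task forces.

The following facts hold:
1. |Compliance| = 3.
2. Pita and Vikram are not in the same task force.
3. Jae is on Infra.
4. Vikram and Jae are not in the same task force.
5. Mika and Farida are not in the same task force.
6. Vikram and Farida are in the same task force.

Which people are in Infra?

From (3): Jae ∈ Infra.
(4): Vikram ∉ Infra.
(6): Farida matches Vikram: Farida ∉ Infra.
Only one task force left: Farida ∈ Compliance.
Only one task force left: Vikram ∈ Compliance.
(2): Pita ∉ Compliance.
(5): Mika ∉ Compliance.
Only one task force left: Pita ∈ Infra.
Only one task force left: Mika ∈ Infra.
(1): only 3 candidates remain for Compliance, so all are in.

Infra = {Jae, Mika, Pita}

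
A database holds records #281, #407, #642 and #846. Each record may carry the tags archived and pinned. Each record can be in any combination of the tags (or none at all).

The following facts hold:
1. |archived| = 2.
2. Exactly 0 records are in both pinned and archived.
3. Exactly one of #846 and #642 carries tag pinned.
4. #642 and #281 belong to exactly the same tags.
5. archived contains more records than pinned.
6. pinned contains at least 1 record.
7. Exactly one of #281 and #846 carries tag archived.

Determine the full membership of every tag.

archived = {#281, #642}; pinned = {#846}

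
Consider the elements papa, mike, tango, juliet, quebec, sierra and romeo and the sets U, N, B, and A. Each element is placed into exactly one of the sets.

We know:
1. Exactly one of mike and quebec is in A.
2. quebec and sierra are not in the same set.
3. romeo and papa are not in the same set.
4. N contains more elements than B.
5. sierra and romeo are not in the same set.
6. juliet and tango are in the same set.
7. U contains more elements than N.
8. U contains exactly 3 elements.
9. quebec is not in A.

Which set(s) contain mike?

From (9): quebec ∉ A.
(1) (exactly one): mike ∈ A.

mike: A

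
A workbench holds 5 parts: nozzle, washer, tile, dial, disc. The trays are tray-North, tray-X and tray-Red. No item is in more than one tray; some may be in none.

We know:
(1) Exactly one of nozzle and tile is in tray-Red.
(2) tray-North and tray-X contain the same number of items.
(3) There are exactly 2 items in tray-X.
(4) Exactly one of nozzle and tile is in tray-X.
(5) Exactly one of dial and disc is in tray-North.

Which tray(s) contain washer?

washer: tray-North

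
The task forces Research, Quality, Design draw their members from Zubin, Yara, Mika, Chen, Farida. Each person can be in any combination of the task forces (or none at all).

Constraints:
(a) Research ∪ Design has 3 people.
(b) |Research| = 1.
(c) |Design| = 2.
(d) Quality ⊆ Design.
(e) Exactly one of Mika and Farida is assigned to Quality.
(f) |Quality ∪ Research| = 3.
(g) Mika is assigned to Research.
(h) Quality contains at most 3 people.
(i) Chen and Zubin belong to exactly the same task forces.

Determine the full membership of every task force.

Research = {Mika}; Quality = {Farida, Yara}; Design = {Farida, Yara}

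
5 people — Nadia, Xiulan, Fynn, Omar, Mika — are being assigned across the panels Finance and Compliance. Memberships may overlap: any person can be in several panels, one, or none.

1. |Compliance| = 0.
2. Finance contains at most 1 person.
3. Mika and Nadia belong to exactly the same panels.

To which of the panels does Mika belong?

(1): Compliance already has 0, so the rest are out.
Suppose Mika ∈ Finance: no assignment then satisfies all the clues, so Mika ∉ Finance.

Mika: none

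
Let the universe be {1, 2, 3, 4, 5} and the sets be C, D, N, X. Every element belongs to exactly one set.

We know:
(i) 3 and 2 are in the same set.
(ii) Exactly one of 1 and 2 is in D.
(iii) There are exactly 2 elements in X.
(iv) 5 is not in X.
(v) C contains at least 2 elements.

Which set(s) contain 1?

1: D

From (iv): 5 ∉ X.
Suppose 1 ∈ C: no assignment then satisfies all the clues, so 1 ∉ C.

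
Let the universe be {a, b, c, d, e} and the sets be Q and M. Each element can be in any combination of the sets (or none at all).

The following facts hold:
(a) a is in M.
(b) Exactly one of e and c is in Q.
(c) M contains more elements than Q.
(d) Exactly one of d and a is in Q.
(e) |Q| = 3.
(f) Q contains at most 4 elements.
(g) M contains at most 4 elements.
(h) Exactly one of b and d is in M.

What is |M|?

4

From (a): a ∈ M.
Suppose b ∉ Q: no assignment then satisfies all the clues, so b ∈ Q.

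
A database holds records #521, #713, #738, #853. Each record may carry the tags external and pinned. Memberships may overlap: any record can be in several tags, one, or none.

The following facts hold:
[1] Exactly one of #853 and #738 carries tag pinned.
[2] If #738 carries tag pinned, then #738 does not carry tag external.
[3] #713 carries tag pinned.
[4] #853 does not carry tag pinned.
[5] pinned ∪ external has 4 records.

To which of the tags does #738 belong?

From (3): #713 ∈ pinned.
From (4): #853 ∉ pinned.
(1) (exactly one): #738 ∈ pinned.
(2): #738 ∉ external.

#738: pinned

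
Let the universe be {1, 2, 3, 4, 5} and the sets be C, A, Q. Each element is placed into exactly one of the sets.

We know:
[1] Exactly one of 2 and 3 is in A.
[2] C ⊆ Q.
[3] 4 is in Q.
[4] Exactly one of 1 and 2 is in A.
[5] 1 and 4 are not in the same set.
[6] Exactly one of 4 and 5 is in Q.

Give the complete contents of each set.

C = {}; A = {1, 3, 5}; Q = {2, 4}

From (3): 4 ∈ Q.
(5): 1 ∉ Q.
(6) (exactly one): 5 ∉ Q.
(2) contrapositive: 1 ∉ C.
(2) contrapositive: 5 ∉ C.
Only one set left: 1 ∈ A.
Only one set left: 5 ∈ A.
(4) (exactly one): 2 ∉ A.
(1) (exactly one): 3 ∈ A.
Suppose 2 ∈ C: no assignment then satisfies all the clues, so 2 ∉ C.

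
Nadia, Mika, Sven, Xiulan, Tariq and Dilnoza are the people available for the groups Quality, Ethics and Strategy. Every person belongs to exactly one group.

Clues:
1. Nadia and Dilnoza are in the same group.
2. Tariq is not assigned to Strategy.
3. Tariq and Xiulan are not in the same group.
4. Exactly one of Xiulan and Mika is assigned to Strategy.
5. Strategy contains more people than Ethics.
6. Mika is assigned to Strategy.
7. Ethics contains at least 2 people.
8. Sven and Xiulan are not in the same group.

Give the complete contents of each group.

Quality = {Xiulan}; Ethics = {Sven, Tariq}; Strategy = {Dilnoza, Mika, Nadia}

From (2): Tariq ∉ Strategy.
From (6): Mika ∈ Strategy.
(4) (exactly one): Xiulan ∉ Strategy.
Suppose Nadia ∈ Quality: no assignment then satisfies all the clues, so Nadia ∉ Quality.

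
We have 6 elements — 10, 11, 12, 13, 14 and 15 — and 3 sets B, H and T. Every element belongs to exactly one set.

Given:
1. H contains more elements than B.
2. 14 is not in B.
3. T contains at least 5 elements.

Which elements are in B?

B = {}

From (2): 14 ∉ B.
Suppose 10 ∈ B: no assignment then satisfies all the clues, so 10 ∉ B.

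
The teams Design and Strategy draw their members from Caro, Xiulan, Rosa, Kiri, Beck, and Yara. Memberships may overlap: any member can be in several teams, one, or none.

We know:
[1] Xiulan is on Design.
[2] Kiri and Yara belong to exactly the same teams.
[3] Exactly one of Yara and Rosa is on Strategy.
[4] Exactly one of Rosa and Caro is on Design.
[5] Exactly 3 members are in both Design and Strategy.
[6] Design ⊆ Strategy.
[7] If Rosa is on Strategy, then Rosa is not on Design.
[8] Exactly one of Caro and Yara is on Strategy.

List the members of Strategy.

Strategy = {Beck, Caro, Rosa, Xiulan}

From (1): Xiulan ∈ Design.
(6) with Xiulan ∈ Design: Xiulan ∈ Strategy.
Suppose Caro ∉ Strategy: no assignment then satisfies all the clues, so Caro ∈ Strategy.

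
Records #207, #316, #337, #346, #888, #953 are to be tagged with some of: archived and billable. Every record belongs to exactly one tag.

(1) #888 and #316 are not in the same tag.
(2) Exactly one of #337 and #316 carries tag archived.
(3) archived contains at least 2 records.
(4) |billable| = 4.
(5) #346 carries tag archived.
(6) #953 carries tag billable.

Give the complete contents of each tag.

archived = {#316, #346}; billable = {#207, #337, #888, #953}

From (5): #346 ∈ archived.
From (6): #953 ∈ billable.
Suppose #207 ∈ archived: no assignment then satisfies all the clues, so #207 ∉ archived.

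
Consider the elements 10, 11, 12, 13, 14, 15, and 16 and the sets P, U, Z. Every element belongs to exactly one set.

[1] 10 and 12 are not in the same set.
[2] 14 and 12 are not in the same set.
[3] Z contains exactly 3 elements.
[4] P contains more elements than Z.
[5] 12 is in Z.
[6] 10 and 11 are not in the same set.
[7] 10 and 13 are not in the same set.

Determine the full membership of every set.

P = {10, 14, 15, 16}; U = {}; Z = {11, 12, 13}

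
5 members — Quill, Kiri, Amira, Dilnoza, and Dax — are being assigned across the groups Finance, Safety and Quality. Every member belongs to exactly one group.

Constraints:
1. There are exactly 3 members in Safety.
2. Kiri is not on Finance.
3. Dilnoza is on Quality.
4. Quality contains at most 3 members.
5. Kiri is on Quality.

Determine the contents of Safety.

Safety = {Amira, Dax, Quill}

From (2): Kiri ∉ Finance.
From (3): Dilnoza ∈ Quality.
From (5): Kiri ∈ Quality.
(1): only 3 candidates remain for Safety, so all are in.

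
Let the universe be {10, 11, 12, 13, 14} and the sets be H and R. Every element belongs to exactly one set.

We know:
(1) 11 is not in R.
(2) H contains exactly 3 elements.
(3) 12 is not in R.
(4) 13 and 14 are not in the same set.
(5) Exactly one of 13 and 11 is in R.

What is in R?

From (1): 11 ∉ R.
From (3): 12 ∉ R.
(5) (exactly one): 13 ∈ R.
Only one set left: 11 ∈ H.
Only one set left: 12 ∈ H.
(4): 14 ∉ R.
Only one set left: 14 ∈ H.
(2): H already has 3, so the rest are out.
Only one set left: 10 ∈ R.

R = {10, 13}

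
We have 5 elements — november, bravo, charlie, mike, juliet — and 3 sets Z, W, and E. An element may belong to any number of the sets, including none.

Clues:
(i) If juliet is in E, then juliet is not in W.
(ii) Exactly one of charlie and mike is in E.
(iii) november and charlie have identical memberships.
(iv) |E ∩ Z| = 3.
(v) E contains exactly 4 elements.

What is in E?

E = {bravo, charlie, juliet, november}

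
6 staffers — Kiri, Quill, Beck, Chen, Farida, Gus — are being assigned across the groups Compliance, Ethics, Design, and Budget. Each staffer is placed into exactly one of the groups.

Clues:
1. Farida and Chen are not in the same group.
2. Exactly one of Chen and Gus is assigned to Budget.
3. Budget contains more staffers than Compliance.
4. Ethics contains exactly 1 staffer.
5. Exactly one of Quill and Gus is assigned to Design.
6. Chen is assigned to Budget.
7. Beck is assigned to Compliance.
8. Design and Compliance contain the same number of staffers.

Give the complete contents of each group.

Compliance = {Beck}; Ethics = {Farida}; Design = {Gus}; Budget = {Chen, Kiri, Quill}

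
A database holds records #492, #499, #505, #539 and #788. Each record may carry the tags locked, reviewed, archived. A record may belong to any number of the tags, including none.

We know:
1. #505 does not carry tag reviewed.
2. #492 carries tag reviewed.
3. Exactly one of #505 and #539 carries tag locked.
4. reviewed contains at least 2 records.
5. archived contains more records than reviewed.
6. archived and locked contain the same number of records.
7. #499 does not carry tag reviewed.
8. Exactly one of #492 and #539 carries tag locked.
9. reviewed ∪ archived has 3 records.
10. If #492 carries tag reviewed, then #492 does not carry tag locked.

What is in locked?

locked = {#499, #539, #788}

From (1): #505 ∉ reviewed.
From (2): #492 ∈ reviewed.
From (7): #499 ∉ reviewed.
(10): #492 ∉ locked.
(8) (exactly one): #539 ∈ locked.
(3) (exactly one): #505 ∉ locked.
Suppose #499 ∉ locked: no assignment then satisfies all the clues, so #499 ∈ locked.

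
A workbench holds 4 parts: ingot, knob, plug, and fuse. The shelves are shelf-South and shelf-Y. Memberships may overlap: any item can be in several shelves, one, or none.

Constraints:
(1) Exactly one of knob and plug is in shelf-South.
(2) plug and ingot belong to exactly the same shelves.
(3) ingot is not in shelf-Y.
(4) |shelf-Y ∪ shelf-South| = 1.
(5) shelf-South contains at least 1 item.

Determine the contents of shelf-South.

shelf-South = {knob}

From (3): ingot ∉ shelf-Y.
(2): plug matches ingot: plug ∉ shelf-Y.
Suppose ingot ∈ shelf-South: no assignment then satisfies all the clues, so ingot ∉ shelf-South.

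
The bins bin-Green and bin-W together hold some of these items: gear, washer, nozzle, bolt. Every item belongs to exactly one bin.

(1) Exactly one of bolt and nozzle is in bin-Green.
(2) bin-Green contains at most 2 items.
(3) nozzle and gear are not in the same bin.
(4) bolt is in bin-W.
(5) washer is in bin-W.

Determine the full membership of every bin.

From (4): bolt ∈ bin-W.
From (5): washer ∈ bin-W.
(1) (exactly one): nozzle ∈ bin-Green.
(3): gear ∉ bin-Green.
Only one bin left: gear ∈ bin-W.

bin-Green = {nozzle}; bin-W = {bolt, gear, washer}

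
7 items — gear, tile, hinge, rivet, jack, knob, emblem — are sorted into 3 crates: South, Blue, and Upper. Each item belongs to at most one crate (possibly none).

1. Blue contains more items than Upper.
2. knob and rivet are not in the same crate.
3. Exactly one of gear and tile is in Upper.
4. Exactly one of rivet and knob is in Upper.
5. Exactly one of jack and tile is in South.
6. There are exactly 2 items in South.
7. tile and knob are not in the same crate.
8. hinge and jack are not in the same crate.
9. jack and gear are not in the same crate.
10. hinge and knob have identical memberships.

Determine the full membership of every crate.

South = {emblem, jack}; Blue = {gear, hinge, knob}; Upper = {rivet, tile}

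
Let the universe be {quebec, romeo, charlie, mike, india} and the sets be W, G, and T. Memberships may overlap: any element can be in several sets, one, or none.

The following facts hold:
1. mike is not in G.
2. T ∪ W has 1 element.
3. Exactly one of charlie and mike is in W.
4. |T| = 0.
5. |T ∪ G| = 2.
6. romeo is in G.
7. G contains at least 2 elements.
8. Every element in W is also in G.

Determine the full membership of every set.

W = {charlie}; G = {charlie, romeo}; T = {}

From (1): mike ∉ G.
From (6): romeo ∈ G.
(4): T already has 0, so the rest are out.
(8) contrapositive: mike ∉ W.
(3) (exactly one): charlie ∈ W.
(8) with charlie ∈ W: charlie ∈ G.
Suppose quebec ∈ W: no assignment then satisfies all the clues, so quebec ∉ W.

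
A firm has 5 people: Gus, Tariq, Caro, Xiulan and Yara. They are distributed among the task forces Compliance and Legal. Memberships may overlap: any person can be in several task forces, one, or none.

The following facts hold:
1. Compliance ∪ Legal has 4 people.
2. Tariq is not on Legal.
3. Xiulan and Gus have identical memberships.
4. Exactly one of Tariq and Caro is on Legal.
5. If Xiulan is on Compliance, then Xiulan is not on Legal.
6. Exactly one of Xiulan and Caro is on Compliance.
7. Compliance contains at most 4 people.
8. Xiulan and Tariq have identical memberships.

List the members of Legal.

Legal = {Caro}

From (2): Tariq ∉ Legal.
(4) (exactly one): Caro ∈ Legal.
(8): Xiulan matches Tariq: Xiulan ∉ Legal.
(3): Gus matches Xiulan: Gus ∉ Legal.
Suppose Yara ∈ Legal: no assignment then satisfies all the clues, so Yara ∉ Legal.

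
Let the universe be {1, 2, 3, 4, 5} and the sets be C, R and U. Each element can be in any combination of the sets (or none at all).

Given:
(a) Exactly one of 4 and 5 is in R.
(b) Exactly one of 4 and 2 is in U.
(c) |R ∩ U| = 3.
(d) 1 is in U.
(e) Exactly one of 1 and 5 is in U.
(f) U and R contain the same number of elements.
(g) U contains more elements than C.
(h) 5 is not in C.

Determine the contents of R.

R = {1, 3, 4}

From (d): 1 ∈ U.
From (h): 5 ∉ C.
(e) (exactly one): 5 ∉ U.
Suppose 1 ∉ R: no assignment then satisfies all the clues, so 1 ∈ R.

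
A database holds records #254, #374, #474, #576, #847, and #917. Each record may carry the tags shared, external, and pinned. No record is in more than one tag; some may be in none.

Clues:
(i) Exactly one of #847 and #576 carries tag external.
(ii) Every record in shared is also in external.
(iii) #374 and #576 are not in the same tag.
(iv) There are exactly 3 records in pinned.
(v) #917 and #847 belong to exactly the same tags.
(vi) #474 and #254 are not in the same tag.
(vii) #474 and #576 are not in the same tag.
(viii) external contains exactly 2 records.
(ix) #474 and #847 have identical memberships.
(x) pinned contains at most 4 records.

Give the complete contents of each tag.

shared = {}; external = {#254, #576}; pinned = {#474, #847, #917}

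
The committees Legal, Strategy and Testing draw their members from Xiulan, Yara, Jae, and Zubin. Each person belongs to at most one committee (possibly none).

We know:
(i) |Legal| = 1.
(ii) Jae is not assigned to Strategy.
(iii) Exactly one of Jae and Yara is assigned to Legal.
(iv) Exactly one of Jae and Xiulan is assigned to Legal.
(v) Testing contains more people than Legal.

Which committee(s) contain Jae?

Jae: Legal

From (ii): Jae ∉ Strategy.
Suppose Jae ∉ Legal: no assignment then satisfies all the clues, so Jae ∈ Legal.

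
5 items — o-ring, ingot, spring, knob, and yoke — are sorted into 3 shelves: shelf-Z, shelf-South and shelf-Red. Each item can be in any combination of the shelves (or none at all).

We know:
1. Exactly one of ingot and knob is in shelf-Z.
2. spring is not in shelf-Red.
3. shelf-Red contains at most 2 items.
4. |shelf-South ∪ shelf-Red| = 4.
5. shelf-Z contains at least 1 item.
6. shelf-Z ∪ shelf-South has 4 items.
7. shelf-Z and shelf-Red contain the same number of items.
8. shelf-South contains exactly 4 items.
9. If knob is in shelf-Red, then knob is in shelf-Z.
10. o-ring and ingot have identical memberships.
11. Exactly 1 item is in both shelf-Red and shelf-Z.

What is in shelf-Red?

shelf-Red = {knob}

From (2): spring ∉ shelf-Red.
Suppose o-ring ∈ shelf-Red: no assignment then satisfies all the clues, so o-ring ∉ shelf-Red.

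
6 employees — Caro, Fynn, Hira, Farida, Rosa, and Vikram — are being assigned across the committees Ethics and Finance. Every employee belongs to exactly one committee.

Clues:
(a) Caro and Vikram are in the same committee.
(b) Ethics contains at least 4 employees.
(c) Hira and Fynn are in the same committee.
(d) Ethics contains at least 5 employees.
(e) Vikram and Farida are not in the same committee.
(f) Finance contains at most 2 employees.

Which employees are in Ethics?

Ethics = {Caro, Fynn, Hira, Rosa, Vikram}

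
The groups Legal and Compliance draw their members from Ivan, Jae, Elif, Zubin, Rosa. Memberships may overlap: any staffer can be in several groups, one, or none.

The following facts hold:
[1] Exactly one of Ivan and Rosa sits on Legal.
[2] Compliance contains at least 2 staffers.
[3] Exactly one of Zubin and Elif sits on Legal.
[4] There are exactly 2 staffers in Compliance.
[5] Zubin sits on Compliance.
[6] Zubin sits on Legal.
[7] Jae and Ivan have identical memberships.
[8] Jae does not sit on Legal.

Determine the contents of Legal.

From (5): Zubin ∈ Compliance.
From (6): Zubin ∈ Legal.
From (8): Jae ∉ Legal.
(3) (exactly one): Elif ∉ Legal.
(7): Ivan matches Jae: Ivan ∉ Legal.
(1) (exactly one): Rosa ∈ Legal.

Legal = {Rosa, Zubin}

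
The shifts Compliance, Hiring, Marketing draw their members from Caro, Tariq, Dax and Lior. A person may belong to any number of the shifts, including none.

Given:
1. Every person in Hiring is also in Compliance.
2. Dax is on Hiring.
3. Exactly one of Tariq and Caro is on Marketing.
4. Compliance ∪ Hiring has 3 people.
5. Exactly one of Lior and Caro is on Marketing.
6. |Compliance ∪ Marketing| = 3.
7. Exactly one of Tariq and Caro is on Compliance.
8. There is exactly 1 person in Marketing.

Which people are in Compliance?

Compliance = {Caro, Dax, Lior}

From (2): Dax ∈ Hiring.
(1) with Dax ∈ Hiring: Dax ∈ Compliance.
Suppose Caro ∉ Compliance: no assignment then satisfies all the clues, so Caro ∈ Compliance.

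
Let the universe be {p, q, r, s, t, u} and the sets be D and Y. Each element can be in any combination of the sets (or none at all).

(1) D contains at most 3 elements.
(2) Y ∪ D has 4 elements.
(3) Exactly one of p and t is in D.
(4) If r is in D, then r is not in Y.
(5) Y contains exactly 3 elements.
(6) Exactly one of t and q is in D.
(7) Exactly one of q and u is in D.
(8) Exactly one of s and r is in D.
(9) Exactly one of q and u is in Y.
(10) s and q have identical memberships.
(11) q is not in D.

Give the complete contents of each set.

D = {r, t, u}; Y = {p, t, u}

From (11): q ∉ D.
(6) (exactly one): t ∈ D.
(7) (exactly one): u ∈ D.
(10): s matches q: s ∉ D.
(3) (exactly one): p ∉ D.
(8) (exactly one): r ∈ D.
(4): r ∉ Y.
Suppose p ∉ Y: no assignment then satisfies all the clues, so p ∈ Y.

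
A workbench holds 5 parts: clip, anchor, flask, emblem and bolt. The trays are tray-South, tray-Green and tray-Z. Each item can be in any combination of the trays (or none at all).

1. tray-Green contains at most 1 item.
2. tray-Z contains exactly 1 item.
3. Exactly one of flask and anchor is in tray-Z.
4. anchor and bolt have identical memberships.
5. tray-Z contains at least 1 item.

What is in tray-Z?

tray-Z = {flask}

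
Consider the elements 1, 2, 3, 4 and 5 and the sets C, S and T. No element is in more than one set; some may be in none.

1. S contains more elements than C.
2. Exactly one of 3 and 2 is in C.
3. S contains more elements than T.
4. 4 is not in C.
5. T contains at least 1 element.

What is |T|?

1

From (4): 4 ∉ C.
Suppose 1 ∈ C: no assignment then satisfies all the clues, so 1 ∉ C.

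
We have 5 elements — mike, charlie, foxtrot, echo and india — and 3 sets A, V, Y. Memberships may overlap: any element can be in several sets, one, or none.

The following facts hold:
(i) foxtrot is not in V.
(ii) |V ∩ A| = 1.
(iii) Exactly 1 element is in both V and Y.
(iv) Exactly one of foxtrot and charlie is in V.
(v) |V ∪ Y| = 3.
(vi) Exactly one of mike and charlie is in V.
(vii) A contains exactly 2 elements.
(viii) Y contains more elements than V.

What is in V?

V = {charlie}

From (i): foxtrot ∉ V.
(iv) (exactly one): charlie ∈ V.
(vi) (exactly one): mike ∉ V.
Suppose echo ∈ V: no assignment then satisfies all the clues, so echo ∉ V.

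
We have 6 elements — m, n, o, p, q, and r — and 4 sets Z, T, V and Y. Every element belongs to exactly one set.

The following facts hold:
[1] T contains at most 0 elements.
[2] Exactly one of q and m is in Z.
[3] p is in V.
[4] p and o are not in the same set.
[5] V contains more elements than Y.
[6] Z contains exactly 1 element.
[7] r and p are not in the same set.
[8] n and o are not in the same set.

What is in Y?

From (3): p ∈ V.
(1): T already has 0, so the rest are out.
(4): o ∉ V.
(7): r ∉ V.
Suppose m ∈ Y: no assignment then satisfies all the clues, so m ∉ Y.

Y = {o, r}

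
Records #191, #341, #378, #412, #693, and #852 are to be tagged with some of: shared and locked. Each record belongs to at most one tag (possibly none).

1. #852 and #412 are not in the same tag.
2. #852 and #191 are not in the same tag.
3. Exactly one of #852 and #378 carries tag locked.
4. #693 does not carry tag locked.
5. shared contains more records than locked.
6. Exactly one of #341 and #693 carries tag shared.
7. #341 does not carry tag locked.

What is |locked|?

1

From (4): #693 ∉ locked.
From (7): #341 ∉ locked.
Suppose #191 ∈ locked: no assignment then satisfies all the clues, so #191 ∉ locked.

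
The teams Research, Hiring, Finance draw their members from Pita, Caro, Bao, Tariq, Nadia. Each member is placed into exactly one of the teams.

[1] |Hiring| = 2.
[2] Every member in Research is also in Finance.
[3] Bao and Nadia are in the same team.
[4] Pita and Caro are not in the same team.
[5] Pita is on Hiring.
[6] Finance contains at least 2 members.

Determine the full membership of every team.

Research = {}; Hiring = {Pita, Tariq}; Finance = {Bao, Caro, Nadia}

From (5): Pita ∈ Hiring.
(4): Caro ∉ Hiring.
Suppose Caro ∈ Research: no assignment then satisfies all the clues, so Caro ∉ Research.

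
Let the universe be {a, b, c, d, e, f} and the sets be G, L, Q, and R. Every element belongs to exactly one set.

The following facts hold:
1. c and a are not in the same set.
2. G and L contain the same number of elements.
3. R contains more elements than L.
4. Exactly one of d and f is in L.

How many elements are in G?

1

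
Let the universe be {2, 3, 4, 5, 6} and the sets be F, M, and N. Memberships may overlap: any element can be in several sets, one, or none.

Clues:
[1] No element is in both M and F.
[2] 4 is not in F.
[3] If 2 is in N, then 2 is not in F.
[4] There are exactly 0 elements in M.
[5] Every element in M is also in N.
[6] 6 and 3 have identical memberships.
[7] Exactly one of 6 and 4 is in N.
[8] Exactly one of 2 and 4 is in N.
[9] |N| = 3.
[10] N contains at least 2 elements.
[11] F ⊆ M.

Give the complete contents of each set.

F = {}; M = {}; N = {2, 3, 6}

From (2): 4 ∉ F.
(4): M already has 0, so the rest are out.
(11) contrapositive: 2 ∉ F.
(11) contrapositive: 3 ∉ F.
(11) contrapositive: 5 ∉ F.
(11) contrapositive: 6 ∉ F.
Suppose 2 ∉ N: no assignment then satisfies all the clues, so 2 ∈ N.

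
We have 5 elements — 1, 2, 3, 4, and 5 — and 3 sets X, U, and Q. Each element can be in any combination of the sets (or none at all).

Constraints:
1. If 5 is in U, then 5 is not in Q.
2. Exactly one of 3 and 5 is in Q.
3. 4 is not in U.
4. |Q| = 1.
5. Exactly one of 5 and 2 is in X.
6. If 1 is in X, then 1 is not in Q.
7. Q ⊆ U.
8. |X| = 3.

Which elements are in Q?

Q = {3}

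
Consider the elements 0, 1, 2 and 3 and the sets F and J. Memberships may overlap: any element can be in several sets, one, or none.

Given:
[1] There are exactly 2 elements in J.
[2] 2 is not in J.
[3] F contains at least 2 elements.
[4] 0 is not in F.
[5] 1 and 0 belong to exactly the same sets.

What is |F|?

2

From (2): 2 ∉ J.
From (4): 0 ∉ F.
(5): 1 matches 0: 1 ∉ F.
(3): only 2 candidates remain for F, so all are in.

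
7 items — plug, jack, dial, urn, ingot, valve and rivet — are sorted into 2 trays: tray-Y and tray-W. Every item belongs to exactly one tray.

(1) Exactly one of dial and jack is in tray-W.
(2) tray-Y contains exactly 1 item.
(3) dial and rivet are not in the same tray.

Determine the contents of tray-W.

tray-W = {ingot, jack, plug, rivet, urn, valve}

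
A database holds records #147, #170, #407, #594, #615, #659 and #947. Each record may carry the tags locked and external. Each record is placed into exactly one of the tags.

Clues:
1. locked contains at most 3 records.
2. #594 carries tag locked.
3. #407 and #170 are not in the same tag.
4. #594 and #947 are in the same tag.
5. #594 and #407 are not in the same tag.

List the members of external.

external = {#147, #407, #615, #659}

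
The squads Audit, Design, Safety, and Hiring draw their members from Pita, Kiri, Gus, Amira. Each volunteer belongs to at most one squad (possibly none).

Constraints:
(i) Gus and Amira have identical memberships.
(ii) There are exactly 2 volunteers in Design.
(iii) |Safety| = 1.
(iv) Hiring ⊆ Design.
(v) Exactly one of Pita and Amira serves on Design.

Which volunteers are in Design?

Design = {Amira, Gus}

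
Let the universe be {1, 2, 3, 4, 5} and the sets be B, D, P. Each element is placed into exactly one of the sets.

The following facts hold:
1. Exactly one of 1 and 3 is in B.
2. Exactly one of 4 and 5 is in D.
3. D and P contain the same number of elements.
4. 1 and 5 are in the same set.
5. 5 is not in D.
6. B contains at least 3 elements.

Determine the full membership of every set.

From (5): 5 ∉ D.
(2) (exactly one): 4 ∈ D.
(4): 1 matches 5: 1 ∉ D.
Suppose 1 ∉ B: no assignment then satisfies all the clues, so 1 ∈ B.

B = {1, 2, 5}; D = {4}; P = {3}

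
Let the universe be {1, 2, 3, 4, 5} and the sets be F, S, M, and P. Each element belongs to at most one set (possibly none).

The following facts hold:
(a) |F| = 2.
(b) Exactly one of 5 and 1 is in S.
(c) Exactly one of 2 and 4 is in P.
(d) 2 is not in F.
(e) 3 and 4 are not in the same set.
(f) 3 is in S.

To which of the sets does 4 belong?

4: F

From (d): 2 ∉ F.
From (f): 3 ∈ S.
(e): 4 ∉ S.
Suppose 4 ∉ F: no assignment then satisfies all the clues, so 4 ∈ F.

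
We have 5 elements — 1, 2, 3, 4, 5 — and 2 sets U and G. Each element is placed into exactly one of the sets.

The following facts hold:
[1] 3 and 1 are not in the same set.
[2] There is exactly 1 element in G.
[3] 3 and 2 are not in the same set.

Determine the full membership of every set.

U = {1, 2, 4, 5}; G = {3}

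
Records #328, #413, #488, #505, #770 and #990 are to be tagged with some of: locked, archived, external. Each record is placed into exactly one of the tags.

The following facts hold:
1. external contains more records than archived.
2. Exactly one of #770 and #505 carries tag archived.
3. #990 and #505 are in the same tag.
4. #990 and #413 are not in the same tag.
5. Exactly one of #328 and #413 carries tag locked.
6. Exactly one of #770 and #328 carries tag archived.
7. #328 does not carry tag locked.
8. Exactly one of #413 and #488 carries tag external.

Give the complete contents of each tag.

locked = {#413}; archived = {#770}; external = {#328, #488, #505, #990}

From (7): #328 ∉ locked.
(5) (exactly one): #413 ∈ locked.
(8) (exactly one): #488 ∈ external.
(4): #990 ∉ locked.
(3): #505 matches #990: #505 ∉ locked.
Suppose #328 ∈ archived: no assignment then satisfies all the clues, so #328 ∉ archived.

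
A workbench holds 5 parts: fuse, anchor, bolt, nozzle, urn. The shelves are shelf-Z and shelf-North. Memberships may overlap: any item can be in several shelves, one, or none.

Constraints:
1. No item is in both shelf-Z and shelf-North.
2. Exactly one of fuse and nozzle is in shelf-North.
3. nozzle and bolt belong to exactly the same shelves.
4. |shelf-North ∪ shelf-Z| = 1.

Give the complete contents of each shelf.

shelf-Z = {}; shelf-North = {fuse}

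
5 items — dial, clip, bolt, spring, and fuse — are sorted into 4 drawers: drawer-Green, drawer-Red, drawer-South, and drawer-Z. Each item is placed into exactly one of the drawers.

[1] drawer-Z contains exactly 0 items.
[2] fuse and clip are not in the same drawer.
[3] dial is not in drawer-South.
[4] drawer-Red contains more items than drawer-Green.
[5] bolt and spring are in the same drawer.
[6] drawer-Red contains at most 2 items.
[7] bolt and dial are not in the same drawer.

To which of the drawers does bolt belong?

bolt: drawer-South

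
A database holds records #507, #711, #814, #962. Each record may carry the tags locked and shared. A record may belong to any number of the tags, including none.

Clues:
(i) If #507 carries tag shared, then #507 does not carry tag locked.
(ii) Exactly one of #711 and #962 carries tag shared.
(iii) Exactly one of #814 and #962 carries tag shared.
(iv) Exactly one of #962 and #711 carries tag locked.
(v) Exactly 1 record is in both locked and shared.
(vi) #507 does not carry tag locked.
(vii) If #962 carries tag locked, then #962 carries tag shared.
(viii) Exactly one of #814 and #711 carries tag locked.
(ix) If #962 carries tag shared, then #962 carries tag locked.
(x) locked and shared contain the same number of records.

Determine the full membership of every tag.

locked = {#814, #962}; shared = {#507, #962}

From (vi): #507 ∉ locked.
Suppose #507 ∉ shared: no assignment then satisfies all the clues, so #507 ∈ shared.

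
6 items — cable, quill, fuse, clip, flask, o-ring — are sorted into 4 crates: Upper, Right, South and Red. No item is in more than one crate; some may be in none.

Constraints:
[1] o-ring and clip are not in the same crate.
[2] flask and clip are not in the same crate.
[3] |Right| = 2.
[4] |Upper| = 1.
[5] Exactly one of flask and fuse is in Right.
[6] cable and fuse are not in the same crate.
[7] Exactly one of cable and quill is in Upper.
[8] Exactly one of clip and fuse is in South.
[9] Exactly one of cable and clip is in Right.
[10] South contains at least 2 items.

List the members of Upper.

Upper = {quill}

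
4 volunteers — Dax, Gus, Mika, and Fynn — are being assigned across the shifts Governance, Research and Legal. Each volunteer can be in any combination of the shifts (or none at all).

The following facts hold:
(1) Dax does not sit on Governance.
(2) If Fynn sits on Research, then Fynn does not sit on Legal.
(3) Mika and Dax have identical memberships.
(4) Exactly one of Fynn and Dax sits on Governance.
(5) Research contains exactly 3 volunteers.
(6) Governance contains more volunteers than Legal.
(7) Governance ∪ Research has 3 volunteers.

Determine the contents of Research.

Research = {Dax, Fynn, Mika}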